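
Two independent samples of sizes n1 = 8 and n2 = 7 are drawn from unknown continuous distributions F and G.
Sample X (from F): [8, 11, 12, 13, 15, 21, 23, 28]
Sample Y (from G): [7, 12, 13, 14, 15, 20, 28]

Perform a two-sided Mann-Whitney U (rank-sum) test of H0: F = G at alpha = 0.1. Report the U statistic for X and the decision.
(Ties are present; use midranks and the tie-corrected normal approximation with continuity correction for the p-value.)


Step 1: Combine and sort all 15 observations; assign midranks.
sorted (value, group): (7,Y), (8,X), (11,X), (12,X), (12,Y), (13,X), (13,Y), (14,Y), (15,X), (15,Y), (20,Y), (21,X), (23,X), (28,X), (28,Y)
ranks: 7->1, 8->2, 11->3, 12->4.5, 12->4.5, 13->6.5, 13->6.5, 14->8, 15->9.5, 15->9.5, 20->11, 21->12, 23->13, 28->14.5, 28->14.5
Step 2: Rank sum for X: R1 = 2 + 3 + 4.5 + 6.5 + 9.5 + 12 + 13 + 14.5 = 65.
Step 3: U_X = R1 - n1(n1+1)/2 = 65 - 8*9/2 = 65 - 36 = 29.
       U_Y = n1*n2 - U_X = 56 - 29 = 27.
Step 4: Ties are present, so use the tie-corrected normal approximation (with continuity correction) for the p-value.
Step 5: p-value = 0.953692; compare to alpha = 0.1. fail to reject H0.

U_X = 29, p = 0.953692, fail to reject H0 at alpha = 0.1.


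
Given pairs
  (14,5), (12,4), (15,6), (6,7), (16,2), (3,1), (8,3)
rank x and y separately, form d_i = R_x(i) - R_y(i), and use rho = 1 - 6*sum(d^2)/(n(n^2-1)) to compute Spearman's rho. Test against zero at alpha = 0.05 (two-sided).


Step 1: Rank x and y separately (midranks; no ties here).
rank(x): 14->5, 12->4, 15->6, 6->2, 16->7, 3->1, 8->3
rank(y): 5->5, 4->4, 6->6, 7->7, 2->2, 1->1, 3->3
Step 2: d_i = R_x(i) - R_y(i); compute d_i^2.
  (5-5)^2=0, (4-4)^2=0, (6-6)^2=0, (2-7)^2=25, (7-2)^2=25, (1-1)^2=0, (3-3)^2=0
sum(d^2) = 50.
Step 3: rho = 1 - 6*50 / (7*(7^2 - 1)) = 1 - 300/336 = 0.107143.
Step 4: Under H0, t = rho * sqrt((n-2)/(1-rho^2)) = 0.2410 ~ t(5).
Step 5: Two-sided p-value from the t-distribution with 5 df = 0.819151.
Step 6: alpha = 0.05. fail to reject H0.

rho = 0.1071, p = 0.819151, fail to reject H0 at alpha = 0.05.


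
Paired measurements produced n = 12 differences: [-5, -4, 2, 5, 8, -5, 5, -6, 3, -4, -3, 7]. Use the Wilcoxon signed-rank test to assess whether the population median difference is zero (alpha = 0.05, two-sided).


Step 1: Drop any zero differences (none here) and take |d_i|.
|d| = [5, 4, 2, 5, 8, 5, 5, 6, 3, 4, 3, 7]
Step 2: Midrank |d_i| (ties get averaged ranks).
ranks: |5|->7.5, |4|->4.5, |2|->1, |5|->7.5, |8|->12, |5|->7.5, |5|->7.5, |6|->10, |3|->2.5, |4|->4.5, |3|->2.5, |7|->11
Step 3: Attach original signs; sum ranks with positive sign and with negative sign.
W+ = 1 + 7.5 + 12 + 7.5 + 2.5 + 11 = 41.5
W- = 7.5 + 4.5 + 7.5 + 10 + 4.5 + 2.5 = 36.5
(Check: W+ + W- = 78 should equal n(n+1)/2 = 78.)
Step 4: Test statistic W = min(W+, W-) = 36.5.
Step 5: Ties in |d|, so use the tie-corrected normal approximation.
        E[W] = n(n+1)/4 = 12*13/4 = 39.
        Tie groups: |d|=3 (t=2), |d|=4 (t=2), |d|=5 (t=4); sum(t^3 - t) = 72.
        Var[W] = n(n+1)(2n+1)/24 - sum(t^3-t)/48 = 3900/24 - 72/48 = 161.
        z = (W - E[W]) / sqrt(Var[W]) = (36.5 - 39) / 12.6886 = -0.1970.
        Two-sided p = 2*Phi(z) = 0.843806.
Step 6: alpha = 0.05. fail to reject H0.

W+ = 41.5, W- = 36.5, W = min = 36.5, p = 0.843806, fail to reject H0.


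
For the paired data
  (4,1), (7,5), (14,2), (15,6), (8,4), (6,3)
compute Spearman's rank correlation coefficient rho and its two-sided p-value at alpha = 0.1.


Step 1: Rank x and y separately (midranks; no ties here).
rank(x): 4->1, 7->3, 14->5, 15->6, 8->4, 6->2
rank(y): 1->1, 5->5, 2->2, 6->6, 4->4, 3->3
Step 2: d_i = R_x(i) - R_y(i); compute d_i^2.
  (1-1)^2=0, (3-5)^2=4, (5-2)^2=9, (6-6)^2=0, (4-4)^2=0, (2-3)^2=1
sum(d^2) = 14.
Step 3: rho = 1 - 6*14 / (6*(6^2 - 1)) = 1 - 84/210 = 0.600000.
Step 4: Under H0, t = rho * sqrt((n-2)/(1-rho^2)) = 1.5000 ~ t(4).
Step 5: Two-sided p-value from the t-distribution with 4 df = 0.208000.
Step 6: alpha = 0.1. fail to reject H0.

rho = 0.6000, p = 0.208000, fail to reject H0 at alpha = 0.1.


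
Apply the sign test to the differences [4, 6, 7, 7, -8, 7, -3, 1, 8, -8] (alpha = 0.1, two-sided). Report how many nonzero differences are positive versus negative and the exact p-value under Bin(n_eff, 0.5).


Step 1: Discard zero differences. Original n = 10; n_eff = number of nonzero differences = 10.
Nonzero differences (with sign): +4, +6, +7, +7, -8, +7, -3, +1, +8, -8
Step 2: Count signs: positive = 7, negative = 3.
Step 3: Under H0: P(positive) = 0.5, so the number of positives S ~ Bin(10, 0.5).
Step 4: Two-sided exact p-value = sum of Bin(10,0.5) probabilities at or below the observed probability = 0.343750.
Step 5: alpha = 0.1. fail to reject H0.

n_eff = 10, pos = 7, neg = 3, p = 0.343750, fail to reject H0.


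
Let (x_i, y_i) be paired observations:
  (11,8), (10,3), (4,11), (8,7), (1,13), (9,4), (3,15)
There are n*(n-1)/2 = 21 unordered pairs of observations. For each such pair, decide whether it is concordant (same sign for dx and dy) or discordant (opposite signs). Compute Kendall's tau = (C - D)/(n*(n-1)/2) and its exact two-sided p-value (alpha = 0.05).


Step 1: Enumerate the 21 unordered pairs (i,j) with i<j and classify each by sign(x_j-x_i) * sign(y_j-y_i).
  (1,2):dx=-1,dy=-5->C; (1,3):dx=-7,dy=+3->D; (1,4):dx=-3,dy=-1->C; (1,5):dx=-10,dy=+5->D
  (1,6):dx=-2,dy=-4->C; (1,7):dx=-8,dy=+7->D; (2,3):dx=-6,dy=+8->D; (2,4):dx=-2,dy=+4->D
  (2,5):dx=-9,dy=+10->D; (2,6):dx=-1,dy=+1->D; (2,7):dx=-7,dy=+12->D; (3,4):dx=+4,dy=-4->D
  (3,5):dx=-3,dy=+2->D; (3,6):dx=+5,dy=-7->D; (3,7):dx=-1,dy=+4->D; (4,5):dx=-7,dy=+6->D
  (4,6):dx=+1,dy=-3->D; (4,7):dx=-5,dy=+8->D; (5,6):dx=+8,dy=-9->D; (5,7):dx=+2,dy=+2->C
  (6,7):dx=-6,dy=+11->D
Step 2: C = 4, D = 17, total pairs = 21.
Step 3: tau = (C - D)/(n(n-1)/2) = (4 - 17)/21 = -0.619048.
Step 4: Exact two-sided p-value (enumerate n! = 5040 permutations of y under H0): p = 0.069048.
Step 5: alpha = 0.05. fail to reject H0.

tau_b = -0.6190 (C=4, D=17), p = 0.069048, fail to reject H0.


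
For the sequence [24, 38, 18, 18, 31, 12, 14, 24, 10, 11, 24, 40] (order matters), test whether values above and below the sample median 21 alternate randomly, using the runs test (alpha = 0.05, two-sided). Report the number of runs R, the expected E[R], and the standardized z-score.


Step 1: Compute median = 21; label A = above, B = below.
Labels in order: AABBABBABBAA  (n_A = 6, n_B = 6)
Step 2: Count runs R = 7.
Step 3: Under H0 (random ordering), E[R] = 2*n_A*n_B/(n_A+n_B) + 1 = 2*6*6/12 + 1 = 7.0000.
        Var[R] = 2*n_A*n_B*(2*n_A*n_B - n_A - n_B) / ((n_A+n_B)^2 * (n_A+n_B-1)) = 4320/1584 = 2.7273.
        SD[R] = 1.6514.
Step 4: R = E[R], so z = 0 with no continuity correction.
Step 5: Two-sided p-value via normal approximation = 2*(1 - Phi(|z|)) = 1.000000.
Step 6: alpha = 0.05. fail to reject H0.

R = 7, z = 0.0000, p = 1.000000, fail to reject H0.


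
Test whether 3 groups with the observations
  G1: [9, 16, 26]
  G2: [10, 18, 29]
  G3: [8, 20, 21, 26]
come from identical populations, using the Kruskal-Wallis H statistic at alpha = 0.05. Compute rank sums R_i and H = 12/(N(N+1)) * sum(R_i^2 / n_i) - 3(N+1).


Step 1: Combine all N = 10 observations and assign midranks.
sorted (value, group, rank): (8,G3,1), (9,G1,2), (10,G2,3), (16,G1,4), (18,G2,5), (20,G3,6), (21,G3,7), (26,G1,8.5), (26,G3,8.5), (29,G2,10)
Step 2: Sum ranks within each group.
R_1 = 14.5 (n_1 = 3)
R_2 = 18 (n_2 = 3)
R_3 = 22.5 (n_3 = 4)
Step 3: H = 12/(N(N+1)) * sum(R_i^2/n_i) - 3(N+1)
     = 12/(10*11) * (14.5^2/3 + 18^2/3 + 22.5^2/4) - 3*11
     = 0.109091 * 304.646 - 33
     = 0.234091.
Step 4: Ties present; correction factor C = 1 - 6/(10^3 - 10) = 0.993939. Corrected H = 0.234091 / 0.993939 = 0.235518.
Step 5: Under H0, H ~ chi^2(2); p-value = 0.888910.
Step 6: alpha = 0.05. fail to reject H0.

H = 0.2355, df = 2, p = 0.888910, fail to reject H0.


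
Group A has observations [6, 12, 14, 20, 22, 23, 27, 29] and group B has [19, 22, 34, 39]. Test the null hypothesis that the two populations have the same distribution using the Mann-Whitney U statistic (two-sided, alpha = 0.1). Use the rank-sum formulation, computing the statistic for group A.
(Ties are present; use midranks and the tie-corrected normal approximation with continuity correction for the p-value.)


Step 1: Combine and sort all 12 observations; assign midranks.
sorted (value, group): (6,X), (12,X), (14,X), (19,Y), (20,X), (22,X), (22,Y), (23,X), (27,X), (29,X), (34,Y), (39,Y)
ranks: 6->1, 12->2, 14->3, 19->4, 20->5, 22->6.5, 22->6.5, 23->8, 27->9, 29->10, 34->11, 39->12
Step 2: Rank sum for X: R1 = 1 + 2 + 3 + 5 + 6.5 + 8 + 9 + 10 = 44.5.
Step 3: U_X = R1 - n1(n1+1)/2 = 44.5 - 8*9/2 = 44.5 - 36 = 8.5.
       U_Y = n1*n2 - U_X = 32 - 8.5 = 23.5.
Step 4: Ties are present, so use the tie-corrected normal approximation (with continuity correction) for the p-value.
Step 5: p-value = 0.233663; compare to alpha = 0.1. fail to reject H0.

U_X = 8.5, p = 0.233663, fail to reject H0 at alpha = 0.1.


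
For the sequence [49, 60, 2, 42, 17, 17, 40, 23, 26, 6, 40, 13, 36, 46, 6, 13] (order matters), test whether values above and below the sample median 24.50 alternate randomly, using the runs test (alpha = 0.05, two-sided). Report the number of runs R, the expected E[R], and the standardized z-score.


Step 1: Compute median = 24.50; label A = above, B = below.
Labels in order: AABABBABABABAABB  (n_A = 8, n_B = 8)
Step 2: Count runs R = 12.
Step 3: Under H0 (random ordering), E[R] = 2*n_A*n_B/(n_A+n_B) + 1 = 2*8*8/16 + 1 = 9.0000.
        Var[R] = 2*n_A*n_B*(2*n_A*n_B - n_A - n_B) / ((n_A+n_B)^2 * (n_A+n_B-1)) = 14336/3840 = 3.7333.
        SD[R] = 1.9322.
Step 4: Continuity-corrected z = (R - 0.5 - E[R]) / SD[R] = (12 - 0.5 - 9.0000) / 1.9322 = 1.2939.
Step 5: Two-sided p-value via normal approximation = 2*(1 - Phi(|z|)) = 0.195709.
Step 6: alpha = 0.05. fail to reject H0.

R = 12, z = 1.2939, p = 0.195709, fail to reject H0.


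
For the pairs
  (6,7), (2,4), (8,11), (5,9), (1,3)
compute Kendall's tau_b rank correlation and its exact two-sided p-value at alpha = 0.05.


Step 1: Enumerate the 10 unordered pairs (i,j) with i<j and classify each by sign(x_j-x_i) * sign(y_j-y_i).
  (1,2):dx=-4,dy=-3->C; (1,3):dx=+2,dy=+4->C; (1,4):dx=-1,dy=+2->D; (1,5):dx=-5,dy=-4->C
  (2,3):dx=+6,dy=+7->C; (2,4):dx=+3,dy=+5->C; (2,5):dx=-1,dy=-1->C; (3,4):dx=-3,dy=-2->C
  (3,5):dx=-7,dy=-8->C; (4,5):dx=-4,dy=-6->C
Step 2: C = 9, D = 1, total pairs = 10.
Step 3: tau = (C - D)/(n(n-1)/2) = (9 - 1)/10 = 0.800000.
Step 4: Exact two-sided p-value (enumerate n! = 120 permutations of y under H0): p = 0.083333.
Step 5: alpha = 0.05. fail to reject H0.

tau_b = 0.8000 (C=9, D=1), p = 0.083333, fail to reject H0.


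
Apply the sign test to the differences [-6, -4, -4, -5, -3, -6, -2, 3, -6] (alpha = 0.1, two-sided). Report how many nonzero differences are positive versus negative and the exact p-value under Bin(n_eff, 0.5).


Step 1: Discard zero differences. Original n = 9; n_eff = number of nonzero differences = 9.
Nonzero differences (with sign): -6, -4, -4, -5, -3, -6, -2, +3, -6
Step 2: Count signs: positive = 1, negative = 8.
Step 3: Under H0: P(positive) = 0.5, so the number of positives S ~ Bin(9, 0.5).
Step 4: Two-sided exact p-value = sum of Bin(9,0.5) probabilities at or below the observed probability = 0.039062.
Step 5: alpha = 0.1. reject H0.

n_eff = 9, pos = 1, neg = 8, p = 0.039062, reject H0.


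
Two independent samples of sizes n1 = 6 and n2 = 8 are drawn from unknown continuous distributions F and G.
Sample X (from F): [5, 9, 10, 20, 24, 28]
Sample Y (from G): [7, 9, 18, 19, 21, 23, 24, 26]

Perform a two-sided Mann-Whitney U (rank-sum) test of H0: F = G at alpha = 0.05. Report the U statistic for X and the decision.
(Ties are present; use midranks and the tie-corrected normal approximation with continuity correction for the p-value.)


Step 1: Combine and sort all 14 observations; assign midranks.
sorted (value, group): (5,X), (7,Y), (9,X), (9,Y), (10,X), (18,Y), (19,Y), (20,X), (21,Y), (23,Y), (24,X), (24,Y), (26,Y), (28,X)
ranks: 5->1, 7->2, 9->3.5, 9->3.5, 10->5, 18->6, 19->7, 20->8, 21->9, 23->10, 24->11.5, 24->11.5, 26->13, 28->14
Step 2: Rank sum for X: R1 = 1 + 3.5 + 5 + 8 + 11.5 + 14 = 43.
Step 3: U_X = R1 - n1(n1+1)/2 = 43 - 6*7/2 = 43 - 21 = 22.
       U_Y = n1*n2 - U_X = 48 - 22 = 26.
Step 4: Ties are present, so use the tie-corrected normal approximation (with continuity correction) for the p-value.
Step 5: p-value = 0.846116; compare to alpha = 0.05. fail to reject H0.

U_X = 22, p = 0.846116, fail to reject H0 at alpha = 0.05.


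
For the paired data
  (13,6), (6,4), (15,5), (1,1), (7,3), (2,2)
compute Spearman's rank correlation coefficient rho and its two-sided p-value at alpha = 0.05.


Step 1: Rank x and y separately (midranks; no ties here).
rank(x): 13->5, 6->3, 15->6, 1->1, 7->4, 2->2
rank(y): 6->6, 4->4, 5->5, 1->1, 3->3, 2->2
Step 2: d_i = R_x(i) - R_y(i); compute d_i^2.
  (5-6)^2=1, (3-4)^2=1, (6-5)^2=1, (1-1)^2=0, (4-3)^2=1, (2-2)^2=0
sum(d^2) = 4.
Step 3: rho = 1 - 6*4 / (6*(6^2 - 1)) = 1 - 24/210 = 0.885714.
Step 4: Under H0, t = rho * sqrt((n-2)/(1-rho^2)) = 3.8158 ~ t(4).
Step 5: Two-sided p-value from the t-distribution with 4 df = 0.018845.
Step 6: alpha = 0.05. reject H0.

rho = 0.8857, p = 0.018845, reject H0 at alpha = 0.05.


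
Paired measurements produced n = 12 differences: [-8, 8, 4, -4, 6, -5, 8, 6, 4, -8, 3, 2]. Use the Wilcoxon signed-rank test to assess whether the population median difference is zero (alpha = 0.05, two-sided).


Step 1: Drop any zero differences (none here) and take |d_i|.
|d| = [8, 8, 4, 4, 6, 5, 8, 6, 4, 8, 3, 2]
Step 2: Midrank |d_i| (ties get averaged ranks).
ranks: |8|->10.5, |8|->10.5, |4|->4, |4|->4, |6|->7.5, |5|->6, |8|->10.5, |6|->7.5, |4|->4, |8|->10.5, |3|->2, |2|->1
Step 3: Attach original signs; sum ranks with positive sign and with negative sign.
W+ = 10.5 + 4 + 7.5 + 10.5 + 7.5 + 4 + 2 + 1 = 47
W- = 10.5 + 4 + 6 + 10.5 = 31
(Check: W+ + W- = 78 should equal n(n+1)/2 = 78.)
Step 4: Test statistic W = min(W+, W-) = 31.
Step 5: Ties in |d|, so use the tie-corrected normal approximation.
        E[W] = n(n+1)/4 = 12*13/4 = 39.
        Tie groups: |d|=4 (t=3), |d|=6 (t=2), |d|=8 (t=4); sum(t^3 - t) = 90.
        Var[W] = n(n+1)(2n+1)/24 - sum(t^3-t)/48 = 3900/24 - 90/48 = 160.625.
        z = (W - E[W]) / sqrt(Var[W]) = (31 - 39) / 12.6738 = -0.6312.
        Two-sided p = 2*Phi(z) = 0.527894.
Step 6: alpha = 0.05. fail to reject H0.

W+ = 47, W- = 31, W = min = 31, p = 0.527894, fail to reject H0.


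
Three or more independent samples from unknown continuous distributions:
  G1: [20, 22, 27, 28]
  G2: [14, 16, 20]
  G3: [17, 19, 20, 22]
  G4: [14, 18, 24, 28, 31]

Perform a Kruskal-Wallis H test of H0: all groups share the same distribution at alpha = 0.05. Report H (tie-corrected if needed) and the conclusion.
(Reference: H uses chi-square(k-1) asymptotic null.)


Step 1: Combine all N = 16 observations and assign midranks.
sorted (value, group, rank): (14,G2,1.5), (14,G4,1.5), (16,G2,3), (17,G3,4), (18,G4,5), (19,G3,6), (20,G1,8), (20,G2,8), (20,G3,8), (22,G1,10.5), (22,G3,10.5), (24,G4,12), (27,G1,13), (28,G1,14.5), (28,G4,14.5), (31,G4,16)
Step 2: Sum ranks within each group.
R_1 = 46 (n_1 = 4)
R_2 = 12.5 (n_2 = 3)
R_3 = 28.5 (n_3 = 4)
R_4 = 49 (n_4 = 5)
Step 3: H = 12/(N(N+1)) * sum(R_i^2/n_i) - 3(N+1)
     = 12/(16*17) * (46^2/4 + 12.5^2/3 + 28.5^2/4 + 49^2/5) - 3*17
     = 0.044118 * 1264.35 - 51
     = 4.779963.
Step 4: Ties present; correction factor C = 1 - 42/(16^3 - 16) = 0.989706. Corrected H = 4.779963 / 0.989706 = 4.829681.
Step 5: Under H0, H ~ chi^2(3); p-value = 0.184702.
Step 6: alpha = 0.05. fail to reject H0.

H = 4.8297, df = 3, p = 0.184702, fail to reject H0.


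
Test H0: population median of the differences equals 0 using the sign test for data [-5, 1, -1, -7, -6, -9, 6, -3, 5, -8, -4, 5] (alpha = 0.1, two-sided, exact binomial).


Step 1: Discard zero differences. Original n = 12; n_eff = number of nonzero differences = 12.
Nonzero differences (with sign): -5, +1, -1, -7, -6, -9, +6, -3, +5, -8, -4, +5
Step 2: Count signs: positive = 4, negative = 8.
Step 3: Under H0: P(positive) = 0.5, so the number of positives S ~ Bin(12, 0.5).
Step 4: Two-sided exact p-value = sum of Bin(12,0.5) probabilities at or below the observed probability = 0.387695.
Step 5: alpha = 0.1. fail to reject H0.

n_eff = 12, pos = 4, neg = 8, p = 0.387695, fail to reject H0.


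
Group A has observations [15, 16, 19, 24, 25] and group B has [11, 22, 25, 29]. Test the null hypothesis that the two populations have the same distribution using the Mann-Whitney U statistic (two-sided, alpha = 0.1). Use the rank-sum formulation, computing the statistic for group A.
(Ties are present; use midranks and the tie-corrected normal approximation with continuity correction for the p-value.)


Step 1: Combine and sort all 9 observations; assign midranks.
sorted (value, group): (11,Y), (15,X), (16,X), (19,X), (22,Y), (24,X), (25,X), (25,Y), (29,Y)
ranks: 11->1, 15->2, 16->3, 19->4, 22->5, 24->6, 25->7.5, 25->7.5, 29->9
Step 2: Rank sum for X: R1 = 2 + 3 + 4 + 6 + 7.5 = 22.5.
Step 3: U_X = R1 - n1(n1+1)/2 = 22.5 - 5*6/2 = 22.5 - 15 = 7.5.
       U_Y = n1*n2 - U_X = 20 - 7.5 = 12.5.
Step 4: Ties are present, so use the tie-corrected normal approximation (with continuity correction) for the p-value.
Step 5: p-value = 0.622753; compare to alpha = 0.1. fail to reject H0.

U_X = 7.5, p = 0.622753, fail to reject H0 at alpha = 0.1.


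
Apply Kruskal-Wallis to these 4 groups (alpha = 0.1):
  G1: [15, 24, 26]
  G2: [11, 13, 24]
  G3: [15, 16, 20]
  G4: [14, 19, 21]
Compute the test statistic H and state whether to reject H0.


Step 1: Combine all N = 12 observations and assign midranks.
sorted (value, group, rank): (11,G2,1), (13,G2,2), (14,G4,3), (15,G1,4.5), (15,G3,4.5), (16,G3,6), (19,G4,7), (20,G3,8), (21,G4,9), (24,G1,10.5), (24,G2,10.5), (26,G1,12)
Step 2: Sum ranks within each group.
R_1 = 27 (n_1 = 3)
R_2 = 13.5 (n_2 = 3)
R_3 = 18.5 (n_3 = 3)
R_4 = 19 (n_4 = 3)
Step 3: H = 12/(N(N+1)) * sum(R_i^2/n_i) - 3(N+1)
     = 12/(12*13) * (27^2/3 + 13.5^2/3 + 18.5^2/3 + 19^2/3) - 3*13
     = 0.076923 * 538.167 - 39
     = 2.397436.
Step 4: Ties present; correction factor C = 1 - 12/(12^3 - 12) = 0.993007. Corrected H = 2.397436 / 0.993007 = 2.414319.
Step 5: Under H0, H ~ chi^2(3); p-value = 0.490975.
Step 6: alpha = 0.1. fail to reject H0.

H = 2.4143, df = 3, p = 0.490975, fail to reject H0.


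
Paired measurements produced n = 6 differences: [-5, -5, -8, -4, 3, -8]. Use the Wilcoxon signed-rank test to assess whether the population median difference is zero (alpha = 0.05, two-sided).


Step 1: Drop any zero differences (none here) and take |d_i|.
|d| = [5, 5, 8, 4, 3, 8]
Step 2: Midrank |d_i| (ties get averaged ranks).
ranks: |5|->3.5, |5|->3.5, |8|->5.5, |4|->2, |3|->1, |8|->5.5
Step 3: Attach original signs; sum ranks with positive sign and with negative sign.
W+ = 1 = 1
W- = 3.5 + 3.5 + 5.5 + 2 + 5.5 = 20
(Check: W+ + W- = 21 should equal n(n+1)/2 = 21.)
Step 4: Test statistic W = min(W+, W-) = 1.
Step 5: Ties in |d|, so use the tie-corrected normal approximation.
        E[W] = n(n+1)/4 = 6*7/4 = 10.5.
        Tie groups: |d|=5 (t=2), |d|=8 (t=2); sum(t^3 - t) = 12.
        Var[W] = n(n+1)(2n+1)/24 - sum(t^3-t)/48 = 546/24 - 12/48 = 22.5.
        z = (W - E[W]) / sqrt(Var[W]) = (1 - 10.5) / 4.7434 = -2.0028.
        Two-sided p = 2*Phi(z) = 0.045201.
Step 6: alpha = 0.05. reject H0.

W+ = 1, W- = 20, W = min = 1, p = 0.045201, reject H0.


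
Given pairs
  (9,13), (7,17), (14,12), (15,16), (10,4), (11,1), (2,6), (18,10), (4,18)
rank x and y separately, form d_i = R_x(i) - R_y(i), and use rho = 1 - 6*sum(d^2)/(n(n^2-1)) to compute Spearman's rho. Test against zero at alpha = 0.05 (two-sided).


Step 1: Rank x and y separately (midranks; no ties here).
rank(x): 9->4, 7->3, 14->7, 15->8, 10->5, 11->6, 2->1, 18->9, 4->2
rank(y): 13->6, 17->8, 12->5, 16->7, 4->2, 1->1, 6->3, 10->4, 18->9
Step 2: d_i = R_x(i) - R_y(i); compute d_i^2.
  (4-6)^2=4, (3-8)^2=25, (7-5)^2=4, (8-7)^2=1, (5-2)^2=9, (6-1)^2=25, (1-3)^2=4, (9-4)^2=25, (2-9)^2=49
sum(d^2) = 146.
Step 3: rho = 1 - 6*146 / (9*(9^2 - 1)) = 1 - 876/720 = -0.216667.
Step 4: Under H0, t = rho * sqrt((n-2)/(1-rho^2)) = -0.5872 ~ t(7).
Step 5: Two-sided p-value from the t-distribution with 7 df = 0.575515.
Step 6: alpha = 0.05. fail to reject H0.

rho = -0.2167, p = 0.575515, fail to reject H0 at alpha = 0.05.


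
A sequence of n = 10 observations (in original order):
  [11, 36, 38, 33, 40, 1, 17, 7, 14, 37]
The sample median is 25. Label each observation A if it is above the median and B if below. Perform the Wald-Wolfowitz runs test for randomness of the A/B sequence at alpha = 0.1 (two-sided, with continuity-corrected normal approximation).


Step 1: Compute median = 25; label A = above, B = below.
Labels in order: BAAAABBBBA  (n_A = 5, n_B = 5)
Step 2: Count runs R = 4.
Step 3: Under H0 (random ordering), E[R] = 2*n_A*n_B/(n_A+n_B) + 1 = 2*5*5/10 + 1 = 6.0000.
        Var[R] = 2*n_A*n_B*(2*n_A*n_B - n_A - n_B) / ((n_A+n_B)^2 * (n_A+n_B-1)) = 2000/900 = 2.2222.
        SD[R] = 1.4907.
Step 4: Continuity-corrected z = (R + 0.5 - E[R]) / SD[R] = (4 + 0.5 - 6.0000) / 1.4907 = -1.0062.
Step 5: Two-sided p-value via normal approximation = 2*(1 - Phi(|z|)) = 0.314305.
Step 6: alpha = 0.1. fail to reject H0.

R = 4, z = -1.0062, p = 0.314305, fail to reject H0.


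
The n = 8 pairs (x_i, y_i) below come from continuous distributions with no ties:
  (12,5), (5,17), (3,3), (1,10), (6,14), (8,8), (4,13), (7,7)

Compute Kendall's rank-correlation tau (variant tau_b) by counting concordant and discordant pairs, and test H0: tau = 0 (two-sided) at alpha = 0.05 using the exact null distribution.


Step 1: Enumerate the 28 unordered pairs (i,j) with i<j and classify each by sign(x_j-x_i) * sign(y_j-y_i).
  (1,2):dx=-7,dy=+12->D; (1,3):dx=-9,dy=-2->C; (1,4):dx=-11,dy=+5->D; (1,5):dx=-6,dy=+9->D
  (1,6):dx=-4,dy=+3->D; (1,7):dx=-8,dy=+8->D; (1,8):dx=-5,dy=+2->D; (2,3):dx=-2,dy=-14->C
  (2,4):dx=-4,dy=-7->C; (2,5):dx=+1,dy=-3->D; (2,6):dx=+3,dy=-9->D; (2,7):dx=-1,dy=-4->C
  (2,8):dx=+2,dy=-10->D; (3,4):dx=-2,dy=+7->D; (3,5):dx=+3,dy=+11->C; (3,6):dx=+5,dy=+5->C
  (3,7):dx=+1,dy=+10->C; (3,8):dx=+4,dy=+4->C; (4,5):dx=+5,dy=+4->C; (4,6):dx=+7,dy=-2->D
  (4,7):dx=+3,dy=+3->C; (4,8):dx=+6,dy=-3->D; (5,6):dx=+2,dy=-6->D; (5,7):dx=-2,dy=-1->C
  (5,8):dx=+1,dy=-7->D; (6,7):dx=-4,dy=+5->D; (6,8):dx=-1,dy=-1->C; (7,8):dx=+3,dy=-6->D
Step 2: C = 12, D = 16, total pairs = 28.
Step 3: tau = (C - D)/(n(n-1)/2) = (12 - 16)/28 = -0.142857.
Step 4: Exact two-sided p-value (enumerate n! = 40320 permutations of y under H0): p = 0.719544.
Step 5: alpha = 0.05. fail to reject H0.

tau_b = -0.1429 (C=12, D=16), p = 0.719544, fail to reject H0.


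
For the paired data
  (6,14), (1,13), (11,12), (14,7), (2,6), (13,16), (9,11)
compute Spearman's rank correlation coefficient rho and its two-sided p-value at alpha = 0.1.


Step 1: Rank x and y separately (midranks; no ties here).
rank(x): 6->3, 1->1, 11->5, 14->7, 2->2, 13->6, 9->4
rank(y): 14->6, 13->5, 12->4, 7->2, 6->1, 16->7, 11->3
Step 2: d_i = R_x(i) - R_y(i); compute d_i^2.
  (3-6)^2=9, (1-5)^2=16, (5-4)^2=1, (7-2)^2=25, (2-1)^2=1, (6-7)^2=1, (4-3)^2=1
sum(d^2) = 54.
Step 3: rho = 1 - 6*54 / (7*(7^2 - 1)) = 1 - 324/336 = 0.035714.
Step 4: Under H0, t = rho * sqrt((n-2)/(1-rho^2)) = 0.0799 ~ t(5).
Step 5: Two-sided p-value from the t-distribution with 5 df = 0.939408.
Step 6: alpha = 0.1. fail to reject H0.

rho = 0.0357, p = 0.939408, fail to reject H0 at alpha = 0.1.


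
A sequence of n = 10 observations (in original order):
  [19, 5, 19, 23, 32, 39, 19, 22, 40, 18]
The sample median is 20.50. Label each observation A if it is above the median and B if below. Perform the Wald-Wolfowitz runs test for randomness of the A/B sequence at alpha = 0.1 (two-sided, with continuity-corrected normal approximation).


Step 1: Compute median = 20.50; label A = above, B = below.
Labels in order: BBBAAABAAB  (n_A = 5, n_B = 5)
Step 2: Count runs R = 5.
Step 3: Under H0 (random ordering), E[R] = 2*n_A*n_B/(n_A+n_B) + 1 = 2*5*5/10 + 1 = 6.0000.
        Var[R] = 2*n_A*n_B*(2*n_A*n_B - n_A - n_B) / ((n_A+n_B)^2 * (n_A+n_B-1)) = 2000/900 = 2.2222.
        SD[R] = 1.4907.
Step 4: Continuity-corrected z = (R + 0.5 - E[R]) / SD[R] = (5 + 0.5 - 6.0000) / 1.4907 = -0.3354.
Step 5: Two-sided p-value via normal approximation = 2*(1 - Phi(|z|)) = 0.737316.
Step 6: alpha = 0.1. fail to reject H0.

R = 5, z = -0.3354, p = 0.737316, fail to reject H0.


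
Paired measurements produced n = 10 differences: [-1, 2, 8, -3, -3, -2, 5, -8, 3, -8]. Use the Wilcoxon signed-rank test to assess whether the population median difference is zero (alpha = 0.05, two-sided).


Step 1: Drop any zero differences (none here) and take |d_i|.
|d| = [1, 2, 8, 3, 3, 2, 5, 8, 3, 8]
Step 2: Midrank |d_i| (ties get averaged ranks).
ranks: |1|->1, |2|->2.5, |8|->9, |3|->5, |3|->5, |2|->2.5, |5|->7, |8|->9, |3|->5, |8|->9
Step 3: Attach original signs; sum ranks with positive sign and with negative sign.
W+ = 2.5 + 9 + 7 + 5 = 23.5
W- = 1 + 5 + 5 + 2.5 + 9 + 9 = 31.5
(Check: W+ + W- = 55 should equal n(n+1)/2 = 55.)
Step 4: Test statistic W = min(W+, W-) = 23.5.
Step 5: Ties in |d|, so use the tie-corrected normal approximation.
        E[W] = n(n+1)/4 = 10*11/4 = 27.5.
        Tie groups: |d|=2 (t=2), |d|=3 (t=3), |d|=8 (t=3); sum(t^3 - t) = 54.
        Var[W] = n(n+1)(2n+1)/24 - sum(t^3-t)/48 = 2310/24 - 54/48 = 95.125.
        z = (W - E[W]) / sqrt(Var[W]) = (23.5 - 27.5) / 9.7532 = -0.4101.
        Two-sided p = 2*Phi(z) = 0.681717.
Step 6: alpha = 0.05. fail to reject H0.

W+ = 23.5, W- = 31.5, W = min = 23.5, p = 0.681717, fail to reject H0.


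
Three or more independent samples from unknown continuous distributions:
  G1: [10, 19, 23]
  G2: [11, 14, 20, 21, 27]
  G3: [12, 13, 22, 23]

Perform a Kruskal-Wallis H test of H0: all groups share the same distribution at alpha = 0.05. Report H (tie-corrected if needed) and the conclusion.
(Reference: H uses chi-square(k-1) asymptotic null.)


Step 1: Combine all N = 12 observations and assign midranks.
sorted (value, group, rank): (10,G1,1), (11,G2,2), (12,G3,3), (13,G3,4), (14,G2,5), (19,G1,6), (20,G2,7), (21,G2,8), (22,G3,9), (23,G1,10.5), (23,G3,10.5), (27,G2,12)
Step 2: Sum ranks within each group.
R_1 = 17.5 (n_1 = 3)
R_2 = 34 (n_2 = 5)
R_3 = 26.5 (n_3 = 4)
Step 3: H = 12/(N(N+1)) * sum(R_i^2/n_i) - 3(N+1)
     = 12/(12*13) * (17.5^2/3 + 34^2/5 + 26.5^2/4) - 3*13
     = 0.076923 * 508.846 - 39
     = 0.141987.
Step 4: Ties present; correction factor C = 1 - 6/(12^3 - 12) = 0.996503. Corrected H = 0.141987 / 0.996503 = 0.142485.
Step 5: Under H0, H ~ chi^2(2); p-value = 0.931236.
Step 6: alpha = 0.05. fail to reject H0.

H = 0.1425, df = 2, p = 0.931236, fail to reject H0.


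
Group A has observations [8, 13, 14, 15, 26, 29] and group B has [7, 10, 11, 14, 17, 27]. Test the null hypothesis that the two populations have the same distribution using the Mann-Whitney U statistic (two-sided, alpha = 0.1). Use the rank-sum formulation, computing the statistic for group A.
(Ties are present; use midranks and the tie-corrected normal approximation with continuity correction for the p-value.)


Step 1: Combine and sort all 12 observations; assign midranks.
sorted (value, group): (7,Y), (8,X), (10,Y), (11,Y), (13,X), (14,X), (14,Y), (15,X), (17,Y), (26,X), (27,Y), (29,X)
ranks: 7->1, 8->2, 10->3, 11->4, 13->5, 14->6.5, 14->6.5, 15->8, 17->9, 26->10, 27->11, 29->12
Step 2: Rank sum for X: R1 = 2 + 5 + 6.5 + 8 + 10 + 12 = 43.5.
Step 3: U_X = R1 - n1(n1+1)/2 = 43.5 - 6*7/2 = 43.5 - 21 = 22.5.
       U_Y = n1*n2 - U_X = 36 - 22.5 = 13.5.
Step 4: Ties are present, so use the tie-corrected normal approximation (with continuity correction) for the p-value.
Step 5: p-value = 0.521110; compare to alpha = 0.1. fail to reject H0.

U_X = 22.5, p = 0.521110, fail to reject H0 at alpha = 0.1.


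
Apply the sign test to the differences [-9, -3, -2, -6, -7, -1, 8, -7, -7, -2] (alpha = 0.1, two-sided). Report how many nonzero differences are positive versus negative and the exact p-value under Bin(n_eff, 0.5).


Step 1: Discard zero differences. Original n = 10; n_eff = number of nonzero differences = 10.
Nonzero differences (with sign): -9, -3, -2, -6, -7, -1, +8, -7, -7, -2
Step 2: Count signs: positive = 1, negative = 9.
Step 3: Under H0: P(positive) = 0.5, so the number of positives S ~ Bin(10, 0.5).
Step 4: Two-sided exact p-value = sum of Bin(10,0.5) probabilities at or below the observed probability = 0.021484.
Step 5: alpha = 0.1. reject H0.

n_eff = 10, pos = 1, neg = 9, p = 0.021484, reject H0.


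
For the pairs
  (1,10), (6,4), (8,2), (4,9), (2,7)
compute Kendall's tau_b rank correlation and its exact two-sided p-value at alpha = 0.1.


Step 1: Enumerate the 10 unordered pairs (i,j) with i<j and classify each by sign(x_j-x_i) * sign(y_j-y_i).
  (1,2):dx=+5,dy=-6->D; (1,3):dx=+7,dy=-8->D; (1,4):dx=+3,dy=-1->D; (1,5):dx=+1,dy=-3->D
  (2,3):dx=+2,dy=-2->D; (2,4):dx=-2,dy=+5->D; (2,5):dx=-4,dy=+3->D; (3,4):dx=-4,dy=+7->D
  (3,5):dx=-6,dy=+5->D; (4,5):dx=-2,dy=-2->C
Step 2: C = 1, D = 9, total pairs = 10.
Step 3: tau = (C - D)/(n(n-1)/2) = (1 - 9)/10 = -0.800000.
Step 4: Exact two-sided p-value (enumerate n! = 120 permutations of y under H0): p = 0.083333.
Step 5: alpha = 0.1. reject H0.

tau_b = -0.8000 (C=1, D=9), p = 0.083333, reject H0.


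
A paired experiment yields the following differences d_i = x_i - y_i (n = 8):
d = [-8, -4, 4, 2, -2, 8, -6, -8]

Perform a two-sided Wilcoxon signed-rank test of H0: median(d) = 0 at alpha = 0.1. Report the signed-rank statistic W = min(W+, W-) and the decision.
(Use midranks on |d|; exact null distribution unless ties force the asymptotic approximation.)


Step 1: Drop any zero differences (none here) and take |d_i|.
|d| = [8, 4, 4, 2, 2, 8, 6, 8]
Step 2: Midrank |d_i| (ties get averaged ranks).
ranks: |8|->7, |4|->3.5, |4|->3.5, |2|->1.5, |2|->1.5, |8|->7, |6|->5, |8|->7
Step 3: Attach original signs; sum ranks with positive sign and with negative sign.
W+ = 3.5 + 1.5 + 7 = 12
W- = 7 + 3.5 + 1.5 + 5 + 7 = 24
(Check: W+ + W- = 36 should equal n(n+1)/2 = 36.)
Step 4: Test statistic W = min(W+, W-) = 12.
Step 5: Ties in |d|, so use the tie-corrected normal approximation.
        E[W] = n(n+1)/4 = 8*9/4 = 18.
        Tie groups: |d|=2 (t=2), |d|=4 (t=2), |d|=8 (t=3); sum(t^3 - t) = 36.
        Var[W] = n(n+1)(2n+1)/24 - sum(t^3-t)/48 = 1224/24 - 36/48 = 50.25.
        z = (W - E[W]) / sqrt(Var[W]) = (12 - 18) / 7.0887 = -0.8464.
        Two-sided p = 2*Phi(z) = 0.397321.
Step 6: alpha = 0.1. fail to reject H0.

W+ = 12, W- = 24, W = min = 12, p = 0.397321, fail to reject H0.


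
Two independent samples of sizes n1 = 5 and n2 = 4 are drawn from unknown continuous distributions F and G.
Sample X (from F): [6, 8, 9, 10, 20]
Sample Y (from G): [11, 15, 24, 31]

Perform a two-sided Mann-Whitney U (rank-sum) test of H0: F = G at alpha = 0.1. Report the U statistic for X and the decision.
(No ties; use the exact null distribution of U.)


Step 1: Combine and sort all 9 observations; assign midranks.
sorted (value, group): (6,X), (8,X), (9,X), (10,X), (11,Y), (15,Y), (20,X), (24,Y), (31,Y)
ranks: 6->1, 8->2, 9->3, 10->4, 11->5, 15->6, 20->7, 24->8, 31->9
Step 2: Rank sum for X: R1 = 1 + 2 + 3 + 4 + 7 = 17.
Step 3: U_X = R1 - n1(n1+1)/2 = 17 - 5*6/2 = 17 - 15 = 2.
       U_Y = n1*n2 - U_X = 20 - 2 = 18.
Step 4: No ties, so the exact null distribution of U (based on enumerating the C(9,5) = 126 equally likely rank assignments) gives the two-sided p-value.
Step 5: p-value = 0.063492; compare to alpha = 0.1. reject H0.

U_X = 2, p = 0.063492, reject H0 at alpha = 0.1.


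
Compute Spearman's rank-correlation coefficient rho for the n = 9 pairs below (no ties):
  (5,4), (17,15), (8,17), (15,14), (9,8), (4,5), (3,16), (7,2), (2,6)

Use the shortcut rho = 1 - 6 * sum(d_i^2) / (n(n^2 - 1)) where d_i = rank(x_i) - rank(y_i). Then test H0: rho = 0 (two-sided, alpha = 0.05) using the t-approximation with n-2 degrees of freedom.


Step 1: Rank x and y separately (midranks; no ties here).
rank(x): 5->4, 17->9, 8->6, 15->8, 9->7, 4->3, 3->2, 7->5, 2->1
rank(y): 4->2, 15->7, 17->9, 14->6, 8->5, 5->3, 16->8, 2->1, 6->4
Step 2: d_i = R_x(i) - R_y(i); compute d_i^2.
  (4-2)^2=4, (9-7)^2=4, (6-9)^2=9, (8-6)^2=4, (7-5)^2=4, (3-3)^2=0, (2-8)^2=36, (5-1)^2=16, (1-4)^2=9
sum(d^2) = 86.
Step 3: rho = 1 - 6*86 / (9*(9^2 - 1)) = 1 - 516/720 = 0.283333.
Step 4: Under H0, t = rho * sqrt((n-2)/(1-rho^2)) = 0.7817 ~ t(7).
Step 5: Two-sided p-value from the t-distribution with 7 df = 0.460030.
Step 6: alpha = 0.05. fail to reject H0.

rho = 0.2833, p = 0.460030, fail to reject H0 at alpha = 0.05.


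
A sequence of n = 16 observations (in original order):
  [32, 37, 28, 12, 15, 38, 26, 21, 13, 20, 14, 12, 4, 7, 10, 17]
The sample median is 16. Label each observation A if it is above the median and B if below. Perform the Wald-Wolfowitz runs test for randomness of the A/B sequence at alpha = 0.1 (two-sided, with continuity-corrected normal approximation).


Step 1: Compute median = 16; label A = above, B = below.
Labels in order: AAABBAAABABBBBBA  (n_A = 8, n_B = 8)
Step 2: Count runs R = 7.
Step 3: Under H0 (random ordering), E[R] = 2*n_A*n_B/(n_A+n_B) + 1 = 2*8*8/16 + 1 = 9.0000.
        Var[R] = 2*n_A*n_B*(2*n_A*n_B - n_A - n_B) / ((n_A+n_B)^2 * (n_A+n_B-1)) = 14336/3840 = 3.7333.
        SD[R] = 1.9322.
Step 4: Continuity-corrected z = (R + 0.5 - E[R]) / SD[R] = (7 + 0.5 - 9.0000) / 1.9322 = -0.7763.
Step 5: Two-sided p-value via normal approximation = 2*(1 - Phi(|z|)) = 0.437558.
Step 6: alpha = 0.1. fail to reject H0.

R = 7, z = -0.7763, p = 0.437558, fail to reject H0.


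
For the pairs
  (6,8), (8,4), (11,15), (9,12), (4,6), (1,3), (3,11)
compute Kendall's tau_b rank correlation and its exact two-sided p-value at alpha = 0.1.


Step 1: Enumerate the 21 unordered pairs (i,j) with i<j and classify each by sign(x_j-x_i) * sign(y_j-y_i).
  (1,2):dx=+2,dy=-4->D; (1,3):dx=+5,dy=+7->C; (1,4):dx=+3,dy=+4->C; (1,5):dx=-2,dy=-2->C
  (1,6):dx=-5,dy=-5->C; (1,7):dx=-3,dy=+3->D; (2,3):dx=+3,dy=+11->C; (2,4):dx=+1,dy=+8->C
  (2,5):dx=-4,dy=+2->D; (2,6):dx=-7,dy=-1->C; (2,7):dx=-5,dy=+7->D; (3,4):dx=-2,dy=-3->C
  (3,5):dx=-7,dy=-9->C; (3,6):dx=-10,dy=-12->C; (3,7):dx=-8,dy=-4->C; (4,5):dx=-5,dy=-6->C
  (4,6):dx=-8,dy=-9->C; (4,7):dx=-6,dy=-1->C; (5,6):dx=-3,dy=-3->C; (5,7):dx=-1,dy=+5->D
  (6,7):dx=+2,dy=+8->C
Step 2: C = 16, D = 5, total pairs = 21.
Step 3: tau = (C - D)/(n(n-1)/2) = (16 - 5)/21 = 0.523810.
Step 4: Exact two-sided p-value (enumerate n! = 5040 permutations of y under H0): p = 0.136111.
Step 5: alpha = 0.1. fail to reject H0.

tau_b = 0.5238 (C=16, D=5), p = 0.136111, fail to reject H0.


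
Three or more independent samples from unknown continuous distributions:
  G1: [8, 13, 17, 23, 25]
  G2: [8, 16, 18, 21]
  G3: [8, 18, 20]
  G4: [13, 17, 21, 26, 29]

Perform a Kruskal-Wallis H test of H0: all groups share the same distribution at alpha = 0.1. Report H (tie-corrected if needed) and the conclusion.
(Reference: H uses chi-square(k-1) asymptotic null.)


Step 1: Combine all N = 17 observations and assign midranks.
sorted (value, group, rank): (8,G1,2), (8,G2,2), (8,G3,2), (13,G1,4.5), (13,G4,4.5), (16,G2,6), (17,G1,7.5), (17,G4,7.5), (18,G2,9.5), (18,G3,9.5), (20,G3,11), (21,G2,12.5), (21,G4,12.5), (23,G1,14), (25,G1,15), (26,G4,16), (29,G4,17)
Step 2: Sum ranks within each group.
R_1 = 43 (n_1 = 5)
R_2 = 30 (n_2 = 4)
R_3 = 22.5 (n_3 = 3)
R_4 = 57.5 (n_4 = 5)
Step 3: H = 12/(N(N+1)) * sum(R_i^2/n_i) - 3(N+1)
     = 12/(17*18) * (43^2/5 + 30^2/4 + 22.5^2/3 + 57.5^2/5) - 3*18
     = 0.039216 * 1424.8 - 54
     = 1.874510.
Step 4: Ties present; correction factor C = 1 - 48/(17^3 - 17) = 0.990196. Corrected H = 1.874510 / 0.990196 = 1.893069.
Step 5: Under H0, H ~ chi^2(3); p-value = 0.594894.
Step 6: alpha = 0.1. fail to reject H0.

H = 1.8931, df = 3, p = 0.594894, fail to reject H0.


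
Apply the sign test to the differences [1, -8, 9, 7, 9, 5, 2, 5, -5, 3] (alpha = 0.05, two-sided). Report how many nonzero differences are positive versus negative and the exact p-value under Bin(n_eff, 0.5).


Step 1: Discard zero differences. Original n = 10; n_eff = number of nonzero differences = 10.
Nonzero differences (with sign): +1, -8, +9, +7, +9, +5, +2, +5, -5, +3
Step 2: Count signs: positive = 8, negative = 2.
Step 3: Under H0: P(positive) = 0.5, so the number of positives S ~ Bin(10, 0.5).
Step 4: Two-sided exact p-value = sum of Bin(10,0.5) probabilities at or below the observed probability = 0.109375.
Step 5: alpha = 0.05. fail to reject H0.

n_eff = 10, pos = 8, neg = 2, p = 0.109375, fail to reject H0.


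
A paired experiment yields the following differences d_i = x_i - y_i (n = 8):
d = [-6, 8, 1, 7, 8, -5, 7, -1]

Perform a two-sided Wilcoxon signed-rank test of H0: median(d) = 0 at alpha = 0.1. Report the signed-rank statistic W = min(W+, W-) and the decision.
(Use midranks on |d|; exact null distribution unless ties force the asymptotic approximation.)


Step 1: Drop any zero differences (none here) and take |d_i|.
|d| = [6, 8, 1, 7, 8, 5, 7, 1]
Step 2: Midrank |d_i| (ties get averaged ranks).
ranks: |6|->4, |8|->7.5, |1|->1.5, |7|->5.5, |8|->7.5, |5|->3, |7|->5.5, |1|->1.5
Step 3: Attach original signs; sum ranks with positive sign and with negative sign.
W+ = 7.5 + 1.5 + 5.5 + 7.5 + 5.5 = 27.5
W- = 4 + 3 + 1.5 = 8.5
(Check: W+ + W- = 36 should equal n(n+1)/2 = 36.)
Step 4: Test statistic W = min(W+, W-) = 8.5.
Step 5: Ties in |d|, so use the tie-corrected normal approximation.
        E[W] = n(n+1)/4 = 8*9/4 = 18.
        Tie groups: |d|=1 (t=2), |d|=7 (t=2), |d|=8 (t=2); sum(t^3 - t) = 18.
        Var[W] = n(n+1)(2n+1)/24 - sum(t^3-t)/48 = 1224/24 - 18/48 = 50.625.
        z = (W - E[W]) / sqrt(Var[W]) = (8.5 - 18) / 7.1151 = -1.3352.
        Two-sided p = 2*Phi(z) = 0.181816.
Step 6: alpha = 0.1. fail to reject H0.

W+ = 27.5, W- = 8.5, W = min = 8.5, p = 0.181816, fail to reject H0.


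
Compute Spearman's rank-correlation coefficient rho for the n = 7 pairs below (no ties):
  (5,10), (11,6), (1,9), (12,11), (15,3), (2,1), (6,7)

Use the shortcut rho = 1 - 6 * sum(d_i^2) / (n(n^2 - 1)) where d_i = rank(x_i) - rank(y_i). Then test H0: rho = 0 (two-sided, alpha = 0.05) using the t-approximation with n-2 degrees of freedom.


Step 1: Rank x and y separately (midranks; no ties here).
rank(x): 5->3, 11->5, 1->1, 12->6, 15->7, 2->2, 6->4
rank(y): 10->6, 6->3, 9->5, 11->7, 3->2, 1->1, 7->4
Step 2: d_i = R_x(i) - R_y(i); compute d_i^2.
  (3-6)^2=9, (5-3)^2=4, (1-5)^2=16, (6-7)^2=1, (7-2)^2=25, (2-1)^2=1, (4-4)^2=0
sum(d^2) = 56.
Step 3: rho = 1 - 6*56 / (7*(7^2 - 1)) = 1 - 336/336 = 0.000000.
Step 4: Under H0, t = rho * sqrt((n-2)/(1-rho^2)) = 0.0000 ~ t(5).
Step 5: Two-sided p-value from the t-distribution with 5 df = 1.000000.
Step 6: alpha = 0.05. fail to reject H0.

rho = 0.0000, p = 1.000000, fail to reject H0 at alpha = 0.05.


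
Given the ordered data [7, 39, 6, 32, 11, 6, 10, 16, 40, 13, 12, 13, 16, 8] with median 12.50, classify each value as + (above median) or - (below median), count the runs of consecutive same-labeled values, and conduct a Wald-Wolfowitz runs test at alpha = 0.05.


Step 1: Compute median = 12.50; label A = above, B = below.
Labels in order: BABABBBAAABAAB  (n_A = 7, n_B = 7)
Step 2: Count runs R = 9.
Step 3: Under H0 (random ordering), E[R] = 2*n_A*n_B/(n_A+n_B) + 1 = 2*7*7/14 + 1 = 8.0000.
        Var[R] = 2*n_A*n_B*(2*n_A*n_B - n_A - n_B) / ((n_A+n_B)^2 * (n_A+n_B-1)) = 8232/2548 = 3.2308.
        SD[R] = 1.7974.
Step 4: Continuity-corrected z = (R - 0.5 - E[R]) / SD[R] = (9 - 0.5 - 8.0000) / 1.7974 = 0.2782.
Step 5: Two-sided p-value via normal approximation = 2*(1 - Phi(|z|)) = 0.780879.
Step 6: alpha = 0.05. fail to reject H0.

R = 9, z = 0.2782, p = 0.780879, fail to reject H0.


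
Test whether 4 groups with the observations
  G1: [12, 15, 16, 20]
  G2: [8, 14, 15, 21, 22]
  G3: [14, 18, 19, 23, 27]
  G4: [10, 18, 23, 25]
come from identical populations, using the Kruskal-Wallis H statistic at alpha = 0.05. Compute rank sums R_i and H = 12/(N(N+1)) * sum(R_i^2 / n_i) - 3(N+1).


Step 1: Combine all N = 18 observations and assign midranks.
sorted (value, group, rank): (8,G2,1), (10,G4,2), (12,G1,3), (14,G2,4.5), (14,G3,4.5), (15,G1,6.5), (15,G2,6.5), (16,G1,8), (18,G3,9.5), (18,G4,9.5), (19,G3,11), (20,G1,12), (21,G2,13), (22,G2,14), (23,G3,15.5), (23,G4,15.5), (25,G4,17), (27,G3,18)
Step 2: Sum ranks within each group.
R_1 = 29.5 (n_1 = 4)
R_2 = 39 (n_2 = 5)
R_3 = 58.5 (n_3 = 5)
R_4 = 44 (n_4 = 4)
Step 3: H = 12/(N(N+1)) * sum(R_i^2/n_i) - 3(N+1)
     = 12/(18*19) * (29.5^2/4 + 39^2/5 + 58.5^2/5 + 44^2/4) - 3*19
     = 0.035088 * 1690.21 - 57
     = 2.305702.
Step 4: Ties present; correction factor C = 1 - 24/(18^3 - 18) = 0.995872. Corrected H = 2.305702 / 0.995872 = 2.315259.
Step 5: Under H0, H ~ chi^2(3); p-value = 0.509604.
Step 6: alpha = 0.05. fail to reject H0.

H = 2.3153, df = 3, p = 0.509604, fail to reject H0.
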